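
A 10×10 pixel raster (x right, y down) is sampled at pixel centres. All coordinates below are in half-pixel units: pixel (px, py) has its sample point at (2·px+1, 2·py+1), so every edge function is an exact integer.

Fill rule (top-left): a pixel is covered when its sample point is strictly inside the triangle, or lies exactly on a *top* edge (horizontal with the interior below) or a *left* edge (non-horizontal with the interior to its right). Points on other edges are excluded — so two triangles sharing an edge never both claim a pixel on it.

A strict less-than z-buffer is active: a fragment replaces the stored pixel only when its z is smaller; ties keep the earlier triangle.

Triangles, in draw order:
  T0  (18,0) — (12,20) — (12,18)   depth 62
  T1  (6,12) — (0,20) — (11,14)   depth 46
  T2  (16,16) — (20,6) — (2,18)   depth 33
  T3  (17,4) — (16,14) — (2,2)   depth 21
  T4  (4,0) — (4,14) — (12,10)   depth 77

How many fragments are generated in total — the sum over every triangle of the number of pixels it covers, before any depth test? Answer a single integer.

T0:
  2·area = 12
  edge (18, 0)→(12, 20): d=(-6,20) right/bottom  bias=-1
  edge (12, 20)→(12, 18): d=(0,-2) top-left  bias=+0
  edge (12, 18)→(18, 0): d=(6,-18) top-left  bias=+0
    (8,1)@(17, 3): e=[2,10,0] → #  [on edge]
    (9,1)@(19, 3): e=[-38,14,36] → ·
    (8,2)@(17, 5): e=[-10,10,12] → ·
    (7,4)@(15, 9): e=[6,6,0] → #  [on edge]
    (8,4)@(17, 9): e=[-34,10,36] → ·
    (7,5)@(15, 11): e=[-6,6,12] → ·
    (6,7)@(13, 15): e=[10,2,0] → #  [on edge]
    (7,7)@(15, 15): e=[-30,6,36] → ·
    (6,8)@(13, 17): e=[-2,2,12] → ·
  covered (3 px):
    · · · · · · · · · ·
    · · · · · · · · # ·
    · · · · · · · · · ·
    · · · · · · · · · ·
    · · · · · · · # · ·
    · · · · · · · · · ·
    · · · · · · · · · ·
    · · · · · · # · · ·
    · · · · · · · · · ·
    · · · · · · · · · ·
T1:
  2·area = 52  (B↔C swapped to make it positive)
  edge (6, 12)→(11, 14): d=(5,2) right/bottom  bias=-1
  edge (11, 14)→(0, 20): d=(-11,6) right/bottom  bias=-1
  edge (0, 20)→(6, 12): d=(6,-8) top-left  bias=+0
    (3,6)@(7, 13): e=[3,35,14] → #
    (4,6)@(9, 13): e=[-1,23,30] → ·
    (2,7)@(5, 15): e=[17,25,10] → #
    (4,7)@(9, 15): e=[9,1,42] → #
    (5,7)@(11, 15): e=[5,-11,58] → ·
    (1,8)@(3, 17): e=[31,15,6] → #
    (3,8)@(7, 17): e=[23,-9,38] → ·
    (4,8)@(9, 17): e=[19,-21,54] → ·
    (0,9)@(1, 19): e=[45,5,2] → #
    (1,9)@(3, 19): e=[41,-7,18] → ·
    (2,9)@(5, 19): e=[37,-19,34] → ·
  covered (7 px):
    · · · · · · · · · ·
    · · · · · · · · · ·
    · · · · · · · · · ·
    · · · · · · · · · ·
    · · · · · · · · · ·
    · · · · · · · · · ·
    · · · # · · · · · ·
    · · # # # · · · · ·
    · # # · · · · · · ·
    # · · · · · · · · ·
T2:
  2·area = 132  (B↔C swapped to make it positive)
  edge (16, 16)→(2, 18): d=(-14,2) right/bottom  bias=-1
  edge (2, 18)→(20, 6): d=(18,-12) top-left  bias=+0
  edge (20, 6)→(16, 16): d=(-4,10) right/bottom  bias=-1
    (9,3)@(19, 7): e=[120,6,6] → #
    (8,4)@(17, 9): e=[96,18,18] → #
    (9,4)@(19, 9): e=[92,42,-2] → ·
    (6,5)@(13, 11): e=[76,6,50] → #
    (7,5)@(15, 11): e=[72,30,30] → #
    (9,5)@(19, 11): e=[64,78,-10] → ·
    (5,6)@(11, 13): e=[52,18,62] → #
    (9,6)@(19, 13): e=[36,114,-18] → ·
    (3,7)@(7, 15): e=[32,6,94] → #
    (4,7)@(9, 15): e=[28,30,74] → #
    (8,7)@(17, 15): e=[12,126,-6] → ·
    (2,8)@(5, 17): e=[8,18,106] → #
    (4,8)@(9, 17): e=[0,66,66] → ·  [on edge]
  covered (16 px):
    · · · · · · · · · ·
    · · · · · · · · · ·
    · · · · · · · · · ·
    · · · · · · · · · #
    · · · · · · · · # ·
    · · · · · · # # # ·
    · · · · · # # # # ·
    · · · # # # # # · ·
    · · # # · · · · · ·
    · · · · · · · · · ·
T3:
  2·area = 152
  edge (17, 4)→(16, 14): d=(-1,10) right/bottom  bias=-1
  edge (16, 14)→(2, 2): d=(-14,-12) top-left  bias=+0
  edge (2, 2)→(17, 4): d=(15,2) right/bottom  bias=-1
    (2,1)@(5, 3): e=[121,22,9] → #
    (3,1)@(7, 3): e=[101,46,5] → #
    (4,1)@(9, 3): e=[81,70,1] → #
    (5,1)@(11, 3): e=[61,94,-3] → ·
    (2,2)@(5, 5): e=[119,-6,39] → ·
    (3,2)@(7, 5): e=[99,18,35] → #
    (5,2)@(11, 5): e=[59,66,27] → #
    (6,2)@(13, 5): e=[39,90,23] → #
    (7,2)@(15, 5): e=[19,114,19] → #
    (8,2)@(17, 5): e=[-1,138,15] → ·
    (3,3)@(7, 7): e=[97,-10,65] → ·
    (4,3)@(9, 7): e=[77,14,61] → #
  covered (18 px):
    · · · · · · · · · ·
    · · # # # · · · · ·
    · · · # # # # # · ·
    · · · · # # # # · ·
    · · · · · # # # · ·
    · · · · · · # # · ·
    · · · · · · · # · ·
    · · · · · · · · · ·
    · · · · · · · · · ·
    · · · · · · · · · ·
T4:
  2·area = 112  (B↔C swapped to make it positive)
  edge (4, 0)→(12, 10): d=(8,10) right/bottom  bias=-1
  edge (12, 10)→(4, 14): d=(-8,4) right/bottom  bias=-1
  edge (4, 14)→(4, 0): d=(0,-14) top-left  bias=+0
    (2,1)@(5, 3): e=[14,84,14] → #
    (3,1)@(7, 3): e=[-6,76,42] → ·
    (2,2)@(5, 5): e=[30,68,14] → #
    (3,2)@(7, 5): e=[10,60,42] → #
    (4,2)@(9, 5): e=[-10,52,70] → ·
    (2,3)@(5, 7): e=[46,52,14] → #
    (4,3)@(9, 7): e=[6,36,70] → #
    (5,3)@(11, 7): e=[-14,28,98] → ·
    (2,4)@(5, 9): e=[62,36,14] → #
    (5,4)@(11, 9): e=[2,12,98] → #
    (6,4)@(13, 9): e=[-18,4,126] → ·
    (2,5)@(5, 11): e=[78,20,14] → #
  covered (14 px):
    · · · · · · · · · ·
    · · # · · · · · · ·
    · · # # · · · · · ·
    · · # # # · · · · ·
    · · # # # # · · · ·
    · · # # # · · · · ·
    · · # · · · · · · ·
    · · · · · · · · · ·
    · · · · · · · · · ·
    · · · · · · · · · ·

Answer: 58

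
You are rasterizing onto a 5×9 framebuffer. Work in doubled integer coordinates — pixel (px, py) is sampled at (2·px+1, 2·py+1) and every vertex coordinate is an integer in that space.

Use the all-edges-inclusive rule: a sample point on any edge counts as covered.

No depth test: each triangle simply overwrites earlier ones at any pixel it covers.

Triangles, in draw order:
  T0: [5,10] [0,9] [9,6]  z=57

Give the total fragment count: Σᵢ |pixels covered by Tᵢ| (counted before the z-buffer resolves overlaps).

T0:
  2·area = 24
  edge (5, 10)→(0, 9): d=(-5,-1) inclusive
  edge (0, 9)→(9, 6): d=(9,-3) inclusive
  edge (9, 6)→(5, 10): d=(-4,4) inclusive
    (3,3)@(7, 7): e=[17,3,4] → #
    (4,3)@(9, 7): e=[19,9,-4] → ·
    (0,4)@(1, 9): e=[1,3,20] → #
    (1,4)@(3, 9): e=[3,9,12] → #
    (2,4)@(5, 9): e=[5,15,4] → #
    (3,4)@(7, 9): e=[7,21,-4] → ·
    (0,5)@(1, 11): e=[-9,21,12] → ·
    (1,5)@(3, 11): e=[-7,27,4] → ·
    (2,5)@(5, 11): e=[-5,33,-4] → ·
  covered (4 px):
    · · · · ·
    · · · · ·
    · · · · ·
    · · · # ·
    # # # · ·
    · · · · ·
    · · · · ·
    · · · · ·
    · · · · ·

Final: 4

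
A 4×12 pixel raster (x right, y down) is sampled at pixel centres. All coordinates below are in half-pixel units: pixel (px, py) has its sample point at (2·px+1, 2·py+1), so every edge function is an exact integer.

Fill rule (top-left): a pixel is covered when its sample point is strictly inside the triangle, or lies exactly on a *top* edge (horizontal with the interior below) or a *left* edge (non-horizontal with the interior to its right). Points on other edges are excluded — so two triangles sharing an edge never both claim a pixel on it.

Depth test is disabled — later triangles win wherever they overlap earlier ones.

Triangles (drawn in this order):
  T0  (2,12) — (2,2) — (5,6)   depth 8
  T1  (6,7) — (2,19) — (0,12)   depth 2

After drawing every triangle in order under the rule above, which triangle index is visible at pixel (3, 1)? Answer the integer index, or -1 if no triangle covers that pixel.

T0:
  2·area = 30
  edge (2, 12)→(2, 2): d=(0,-10) top-left  bias=+0
  edge (2, 2)→(5, 6): d=(3,4) right/bottom  bias=-1
  edge (5, 6)→(2, 12): d=(-3,6) right/bottom  bias=-1
    (1,2)@(3, 5): e=[10,5,15] → #
    (2,2)@(5, 5): e=[30,-3,3] → ·
    (1,3)@(3, 7): e=[10,11,9] → #
    (2,3)@(5, 7): e=[30,3,-3] → ·
    (1,4)@(3, 9): e=[10,17,3] → #
    (2,4)@(5, 9): e=[30,9,-9] → ·
    (1,5)@(3, 11): e=[10,23,-3] → ·
  covered (3 px):
    · · · ·
    · · · ·
    · # · ·
    · # · ·
    · # · ·
    · · · ·
    · · · ·
    · · · ·
    · · · ·
    · · · ·
    · · · ·
    · · · ·
T1:
  2·area = 52
  edge (6, 7)→(2, 19): d=(-4,12) right/bottom  bias=-1
  edge (2, 19)→(0, 12): d=(-2,-7) top-left  bias=+0
  edge (0, 12)→(6, 7): d=(6,-5) top-left  bias=+0
    (2,4)@(5, 9): e=[4,41,7] → #
    (3,4)@(7, 9): e=[-20,55,17] → ·
    (1,5)@(3, 11): e=[20,23,9] → #
    (2,5)@(5, 11): e=[-4,37,19] → ·
    (0,6)@(1, 13): e=[36,5,11] → #
    (2,6)@(5, 13): e=[-12,33,31] → ·
    (0,7)@(1, 15): e=[28,1,23] → #
    (2,7)@(5, 15): e=[-20,29,43] → ·
    (0,8)@(1, 17): e=[20,-3,35] → ·
    (1,8)@(3, 17): e=[-4,11,45] → ·
  covered (6 px):
    · · · ·
    · · · ·
    · · · ·
    · · · ·
    · · # ·
    · # · ·
    # # · ·
    # # · ·
    · · · ·
    · · · ·
    · · · ·
    · · · ·

Z-buffer (winner per pixel, '.' = empty):
  . . . .
  . . . .
  . 0 . .
  . 0 . .
  . 0 1 .
  . 1 . .
  1 1 . .
  1 1 . .
  . . . .
  . . . .
  . . . .
  . . . .

Final: -1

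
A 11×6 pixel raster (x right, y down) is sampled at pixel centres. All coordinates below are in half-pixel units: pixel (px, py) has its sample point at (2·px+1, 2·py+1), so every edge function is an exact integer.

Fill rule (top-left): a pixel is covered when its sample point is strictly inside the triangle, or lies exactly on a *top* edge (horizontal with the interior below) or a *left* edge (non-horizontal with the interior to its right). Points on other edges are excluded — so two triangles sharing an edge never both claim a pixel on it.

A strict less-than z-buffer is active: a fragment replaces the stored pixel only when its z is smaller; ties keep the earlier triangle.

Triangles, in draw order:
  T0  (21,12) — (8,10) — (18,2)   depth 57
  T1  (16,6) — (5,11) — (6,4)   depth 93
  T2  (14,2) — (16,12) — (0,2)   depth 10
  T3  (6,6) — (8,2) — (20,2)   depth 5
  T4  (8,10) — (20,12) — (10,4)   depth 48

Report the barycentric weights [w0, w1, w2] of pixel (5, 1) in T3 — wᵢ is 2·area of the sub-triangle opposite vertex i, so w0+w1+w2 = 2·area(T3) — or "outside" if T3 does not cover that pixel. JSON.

T0:
  2·area = 124
  edge (21, 12)→(8, 10): d=(-13,-2) top-left  bias=+0
  edge (8, 10)→(18, 2): d=(10,-8) top-left  bias=+0
  edge (18, 2)→(21, 12): d=(3,10) right/bottom  bias=-1
    (8,1)@(17, 3): e=[109,2,13] → X
    (9,1)@(19, 3): e=[113,18,-7] → .
    (7,2)@(15, 5): e=[79,6,39] → X
    (9,2)@(19, 5): e=[87,38,-1] → .
    (6,3)@(13, 7): e=[49,10,65] → X
    (9,3)@(19, 7): e=[61,58,5] → X
    (10,3)@(21, 7): e=[65,74,-15] → .
    (5,4)@(11, 9): e=[19,14,91] → X
    (10,4)@(21, 9): e=[39,94,-9] → .
    (5,5)@(11, 11): e=[-7,34,97] → .
    (6,5)@(13, 11): e=[-3,50,77] → .
    (7,5)@(15, 11): e=[1,66,57] → X
  covered (15 px):
    . . . . . . . . . . .
    . . . . . . . . X . .
    . . . . . . . X X . .
    . . . . . . X X X X .
    . . . . . X X X X X .
    . . . . . . . X X X .
T1:
  2·area = 72
  edge (16, 6)→(5, 11): d=(-11,5) right/bottom  bias=-1
  edge (5, 11)→(6, 4): d=(1,-7) top-left  bias=+0
  edge (6, 4)→(16, 6): d=(10,2) right/bottom  bias=-1
    (0,1)@(1, 3): e=[108,-36,0] → .  [on edge]
    (3,2)@(7, 5): e=[56,8,8] → X
    (4,2)@(9, 5): e=[46,22,4] → X
    (5,2)@(11, 5): e=[36,36,0] → .  [on edge]
    (3,3)@(7, 7): e=[34,10,28] → X
    (5,3)@(11, 7): e=[14,38,20] → X
    (6,3)@(13, 7): e=[4,52,16] → X
    (7,3)@(15, 7): e=[-6,66,12] → .
    (10,3)@(21, 7): e=[-36,108,0] → .  [on edge]
    (3,4)@(7, 9): e=[12,12,48] → X
    (5,4)@(11, 9): e=[-8,40,40] → .
    (6,4)@(13, 9): e=[-18,54,36] → .
    (2,5)@(5, 11): e=[0,0,72] → .  [on edge]
  covered (8 px):
    . . . . . . . . . . .
    . . . . . . . . . . .
    . . . X X . . . . . .
    . . . X X X X . . . .
    . . . X X . . . . . .
    . . . . . . . . . . .
T2:
  2·area = 140
  edge (14, 2)→(16, 12): d=(2,10) right/bottom  bias=-1
  edge (16, 12)→(0, 2): d=(-16,-10) top-left  bias=+0
  edge (0, 2)→(14, 2): d=(14,0) top-left  bias=+0
    (1,1)@(3, 3): e=[112,14,14] → X
    (2,1)@(5, 3): e=[92,34,14] → X
    (3,1)@(7, 3): e=[72,54,14] → X
    (4,1)@(9, 3): e=[52,74,14] → X
    (5,1)@(11, 3): e=[32,94,14] → X
    (6,1)@(13, 3): e=[12,114,14] → X
    (7,1)@(15, 3): e=[-8,134,14] → .
    (1,2)@(3, 5): e=[116,-18,42] → .
    (2,2)@(5, 5): e=[96,2,42] → X
    (7,2)@(15, 5): e=[-4,102,42] → .
    (2,3)@(5, 7): e=[100,-30,70] → .
    (3,3)@(7, 7): e=[80,-10,70] → .
    (7,3)@(15, 7): e=[0,70,70] → .  [on edge]
  covered (17 px):
    . . . . . . . . . . .
    . X X X X X X . . . .
    . . X X X X X . . . .
    . . . . X X X . . . .
    . . . . . . X X . . .
    . . . . . . . X . . .
T3:
  2·area = 48
  edge (6, 6)→(8, 2): d=(2,-4) top-left  bias=+0
  edge (8, 2)→(20, 2): d=(12,0) top-left  bias=+0
  edge (20, 2)→(6, 6): d=(-14,4) right/bottom  bias=-1
    (4,1)@(9, 3): e=[6,12,30] → X
    (5,1)@(11, 3): e=[14,12,22] → X
    (6,1)@(13, 3): e=[22,12,14] → X
    (7,1)@(15, 3): e=[30,12,6] → X
    (8,1)@(17, 3): e=[38,12,-2] → .
    (3,2)@(7, 5): e=[2,36,10] → X
    (5,2)@(11, 5): e=[18,36,-6] → .
    (6,2)@(13, 5): e=[26,36,-14] → .
    (7,2)@(15, 5): e=[34,36,-22] → .
    (3,3)@(7, 7): e=[6,60,-18] → .
    (4,3)@(9, 7): e=[14,60,-26] → .
  covered (6 px):
    . . . . . . . . . . .
    . . . . X X X X . . .
    . . . X X . . . . . .
    . . . . . . . . . . .
    . . . . . . . . . . .
    . . . . . . . . . . .
T4:
  2·area = 76  (B↔C swapped to make it positive)
  edge (8, 10)→(10, 4): d=(2,-6) top-left  bias=+0
  edge (10, 4)→(20, 12): d=(10,8) right/bottom  bias=-1
  edge (20, 12)→(8, 10): d=(-12,-2) top-left  bias=+0
    (5,0)@(11, 1): e=[0,-38,114] → .  [on edge]
    (5,2)@(11, 5): e=[8,2,66] → X
    (6,2)@(13, 5): e=[20,-14,70] → .
    (4,3)@(9, 7): e=[0,38,38] → X  [on edge]
    (6,3)@(13, 7): e=[24,6,46] → X
    (7,3)@(15, 7): e=[36,-10,50] → .
    (4,4)@(9, 9): e=[4,58,14] → X
    (7,4)@(15, 9): e=[40,10,26] → X
    (8,4)@(17, 9): e=[52,-6,30] → .
    (4,5)@(9, 11): e=[8,78,-10] → .
    (5,5)@(11, 11): e=[20,62,-6] → .
    (6,5)@(13, 11): e=[32,46,-2] → .
  covered (10 px):
    . . . . . . . . . . .
    . . . . . . . . . . .
    . . . . . X . . . . .
    . . . . X X X . . . .
    . . . . X X X X . . .
    . . . . . . . X X . .

Answer: [12,22,14]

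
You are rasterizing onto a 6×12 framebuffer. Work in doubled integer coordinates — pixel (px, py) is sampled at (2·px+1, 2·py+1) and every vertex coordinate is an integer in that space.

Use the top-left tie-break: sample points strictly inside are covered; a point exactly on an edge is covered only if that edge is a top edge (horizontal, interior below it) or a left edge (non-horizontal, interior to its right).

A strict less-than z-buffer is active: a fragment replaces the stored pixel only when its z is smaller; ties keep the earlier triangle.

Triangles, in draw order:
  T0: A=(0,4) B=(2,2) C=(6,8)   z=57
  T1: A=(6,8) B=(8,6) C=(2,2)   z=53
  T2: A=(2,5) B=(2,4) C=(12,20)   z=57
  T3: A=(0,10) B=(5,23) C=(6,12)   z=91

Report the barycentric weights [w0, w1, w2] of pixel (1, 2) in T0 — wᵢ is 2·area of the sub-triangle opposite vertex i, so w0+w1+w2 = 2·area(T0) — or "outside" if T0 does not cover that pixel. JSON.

T0:
  2·area = 20
  edge (0, 4)→(2, 2): d=(2,-2) top-left  bias=+0
  edge (2, 2)→(6, 8): d=(4,6) right/bottom  bias=-1
  edge (6, 8)→(0, 4): d=(-6,-4) top-left  bias=+0
    (1,0)@(3, 1): e=[0,-10,30] → ·  [on edge]
    (0,1)@(1, 3): e=[0,10,10] → #  [on edge]
    (1,1)@(3, 3): e=[4,-2,18] → ·
    (0,2)@(1, 5): e=[4,18,-2] → ·
    (1,2)@(3, 5): e=[8,6,6] → #
    (2,2)@(5, 5): e=[12,-6,14] → ·
    (1,3)@(3, 7): e=[12,14,-6] → ·
    (2,3)@(5, 7): e=[16,2,2] → #
    (3,3)@(7, 7): e=[20,-10,10] → ·
    (2,4)@(5, 9): e=[20,10,-10] → ·
  covered (3 px):
    · · · · · ·
    # · · · · ·
    · # · · · ·
    · · # · · ·
    · · · · · ·
    · · · · · ·
    · · · · · ·
    · · · · · ·
    · · · · · ·
    · · · · · ·
    · · · · · ·
    · · · · · ·
T1:
  2·area = 20  (B↔C swapped to make it positive)
  edge (6, 8)→(2, 2): d=(-4,-6) top-left  bias=+0
  edge (2, 2)→(8, 6): d=(6,4) right/bottom  bias=-1
  edge (8, 6)→(6, 8): d=(-2,2) right/bottom  bias=-1
    (1,1)@(3, 3): e=[2,2,16] → #
    (2,1)@(5, 3): e=[14,-6,12] → ·
    (5,1)@(11, 3): e=[50,-30,0] → ·  [on edge]
    (1,2)@(3, 5): e=[-6,14,12] → ·
    (2,2)@(5, 5): e=[6,6,8] → #
    (3,2)@(7, 5): e=[18,-2,4] → ·
    (4,2)@(9, 5): e=[30,-10,0] → ·  [on edge]
    (2,3)@(5, 7): e=[-2,18,4] → ·
    (3,3)@(7, 7): e=[10,10,0] → ·  [on edge]
    (2,4)@(5, 9): e=[-10,30,0] → ·  [on edge]
    (1,5)@(3, 11): e=[-30,50,0] → ·  [on edge]
    (0,6)@(1, 13): e=[-50,70,0] → ·  [on edge]
  covered (2 px):
    · · · · · ·
    · # · · · ·
    · · # · · ·
    · · · · · ·
    · · · · · ·
    · · · · · ·
    · · · · · ·
    · · · · · ·
    · · · · · ·
    · · · · · ·
    · · · · · ·
    · · · · · ·
T2:
  2·area = 10
  edge (2, 5)→(2, 4): d=(0,-1) top-left  bias=+0
  edge (2, 4)→(12, 20): d=(10,16) right/bottom  bias=-1
  edge (12, 20)→(2, 5): d=(-10,-15) top-left  bias=+0
    (2,4)@(5, 9): e=[3,2,5] → #
    (3,4)@(7, 9): e=[5,-30,35] → ·
    (2,5)@(5, 11): e=[3,22,-15] → ·
  covered (1 px):
    · · · · · ·
    · · · · · ·
    · · · · · ·
    · · · · · ·
    · · # · · ·
    · · · · · ·
    · · · · · ·
    · · · · · ·
    · · · · · ·
    · · · · · ·
    · · · · · ·
    · · · · · ·
T3:
  2·area = 68  (B↔C swapped to make it positive)
  edge (0, 10)→(6, 12): d=(6,2) right/bottom  bias=-1
  edge (6, 12)→(5, 23): d=(-1,11) right/bottom  bias=-1
  edge (5, 23)→(0, 10): d=(-5,-13) top-left  bias=+0
    (3,0)@(7, 1): e=[-68,0,136] → ·  [on edge]
    (0,5)@(1, 11): e=[4,56,8] → #
    (1,5)@(3, 11): e=[0,34,34] → ·  [on edge]
    (0,6)@(1, 13): e=[16,54,-2] → ·
    (1,6)@(3, 13): e=[12,32,24] → #
    (2,6)@(5, 13): e=[8,10,50] → #
    (3,6)@(7, 13): e=[4,-12,76] → ·
    (4,6)@(9, 13): e=[0,-34,102] → ·  [on edge]
    (1,7)@(3, 15): e=[24,30,14] → #
    (3,7)@(7, 15): e=[16,-14,66] → ·
    (1,8)@(3, 17): e=[36,28,4] → #
    (3,8)@(7, 17): e=[28,-16,56] → ·
    (2,11)@(5, 23): e=[68,0,0] → ·  [on edge]
  covered (9 px):
    · · · · · ·
    · · · · · ·
    · · · · · ·
    · · · · · ·
    · · · · · ·
    # · · · · ·
    · # # · · ·
    · # # · · ·
    · # # · · ·
    · · # · · ·
    · · # · · ·
    · · · · · ·

Final: [6,6,8]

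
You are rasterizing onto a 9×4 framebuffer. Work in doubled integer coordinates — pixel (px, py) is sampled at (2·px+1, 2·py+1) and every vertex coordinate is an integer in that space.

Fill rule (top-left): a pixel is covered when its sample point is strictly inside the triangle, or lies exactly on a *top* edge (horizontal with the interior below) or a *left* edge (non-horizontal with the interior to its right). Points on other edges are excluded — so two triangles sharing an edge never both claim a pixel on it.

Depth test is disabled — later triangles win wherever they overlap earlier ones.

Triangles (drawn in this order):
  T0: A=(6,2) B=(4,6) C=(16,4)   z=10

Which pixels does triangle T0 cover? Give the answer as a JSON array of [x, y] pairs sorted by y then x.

T0:
  2·area = 44  (B↔C swapped to make it positive)
  edge (6, 2)→(16, 4): d=(10,2) right/bottom  bias=-1
  edge (16, 4)→(4, 6): d=(-12,2) right/bottom  bias=-1
  edge (4, 6)→(6, 2): d=(2,-4) top-left  bias=+0
    (0,0)@(1, 1): e=[0,66,-22] → .  [on edge]
    (3,1)@(7, 3): e=[8,30,6] → X
    (4,1)@(9, 3): e=[4,26,14] → X
    (5,1)@(11, 3): e=[0,22,22] → .  [on edge]
    (2,2)@(5, 5): e=[32,10,2] → X
    (5,2)@(11, 5): e=[20,-2,26] → .
    (2,3)@(5, 7): e=[52,-14,6] → .
    (3,3)@(7, 7): e=[48,-18,14] → .
    (4,3)@(9, 7): e=[44,-22,22] → .
  covered (5 px):
    . . . . . . . . .
    . . . X X . . . .
    . . X X X . . . .
    . . . . . . . . .

Final: [[3,1],[4,1],[2,2],[3,2],[4,2]]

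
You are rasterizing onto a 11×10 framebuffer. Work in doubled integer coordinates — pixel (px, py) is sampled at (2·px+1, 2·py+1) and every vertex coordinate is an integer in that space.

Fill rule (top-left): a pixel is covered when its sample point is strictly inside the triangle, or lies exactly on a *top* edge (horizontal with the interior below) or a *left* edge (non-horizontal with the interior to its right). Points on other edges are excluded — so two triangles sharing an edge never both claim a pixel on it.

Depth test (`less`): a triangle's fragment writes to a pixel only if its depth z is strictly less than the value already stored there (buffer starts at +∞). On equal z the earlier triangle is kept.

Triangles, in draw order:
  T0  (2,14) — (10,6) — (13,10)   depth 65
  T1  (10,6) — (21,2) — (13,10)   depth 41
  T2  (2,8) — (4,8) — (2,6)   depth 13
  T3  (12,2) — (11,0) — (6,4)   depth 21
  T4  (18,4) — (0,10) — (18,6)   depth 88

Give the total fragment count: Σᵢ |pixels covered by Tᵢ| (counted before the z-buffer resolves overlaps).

T0:
  2·area = 56
  edge (2, 14)→(10, 6): d=(8,-8) top-left  bias=+0
  edge (10, 6)→(13, 10): d=(3,4) right/bottom  bias=-1
  edge (13, 10)→(2, 14): d=(-11,4) right/bottom  bias=-1
    (7,0)@(15, 1): e=[0,-35,91] → ·  [on edge]
    (6,1)@(13, 3): e=[0,-21,77] → ·  [on edge]
    (5,2)@(11, 5): e=[0,-7,63] → ·  [on edge]
    (4,3)@(9, 7): e=[0,7,49] → █  [on edge]
    (5,3)@(11, 7): e=[16,-1,41] → ·
    (3,4)@(7, 9): e=[0,21,35] → █  [on edge]
    (5,4)@(11, 9): e=[32,5,19] → █
    (6,4)@(13, 9): e=[48,-3,11] → ·
    (2,5)@(5, 11): e=[0,35,21] → █  [on edge]
    (5,5)@(11, 11): e=[48,11,-3] → ·
    (1,6)@(3, 13): e=[0,49,7] → █  [on edge]
    (2,6)@(5, 13): e=[16,41,-1] → ·
    (0,7)@(1, 15): e=[0,63,-7] → ·  [on edge]
  covered (8 px):
    · · · · · · · · · · ·
    · · · · · · · · · · ·
    · · · · · · · · · · ·
    · · · · █ · · · · · ·
    · · · █ █ █ · · · · ·
    · · █ █ █ · · · · · ·
    · █ · · · · · · · · ·
    · · · · · · · · · · ·
    · · · · · · · · · · ·
    · · · · · · · · · · ·
T1:
  2·area = 56
  edge (10, 6)→(21, 2): d=(11,-4) top-left  bias=+0
  edge (21, 2)→(13, 10): d=(-8,8) right/bottom  bias=-1
  edge (13, 10)→(10, 6): d=(-3,-4) top-left  bias=+0
    (9,1)@(19, 3): e=[3,8,45] → █
    (10,1)@(21, 3): e=[11,-8,53] → ·
    (6,2)@(13, 5): e=[1,40,15] → █
    (7,2)@(15, 5): e=[9,24,23] → █
    (8,2)@(17, 5): e=[17,8,31] → █
    (9,2)@(19, 5): e=[25,-8,39] → ·
    (5,3)@(11, 7): e=[15,40,1] → █
    (8,3)@(17, 7): e=[39,-8,25] → ·
    (5,4)@(11, 9): e=[37,24,-5] → ·
    (6,4)@(13, 9): e=[45,8,3] → █
    (7,4)@(15, 9): e=[53,-8,11] → ·
    (6,5)@(13, 11): e=[67,-8,-3] → ·
  covered (8 px):
    · · · · · · · · · · ·
    · · · · · · · · · █ ·
    · · · · · · █ █ █ · ·
    · · · · · █ █ █ · · ·
    · · · · · · █ · · · ·
    · · · · · · · · · · ·
    · · · · · · · · · · ·
    · · · · · · · · · · ·
    · · · · · · · · · · ·
    · · · · · · · · · · ·
T2:
  2·area = 4  (B↔C swapped to make it positive)
  edge (2, 8)→(2, 6): d=(0,-2) top-left  bias=+0
  edge (2, 6)→(4, 8): d=(2,2) right/bottom  bias=-1
  edge (4, 8)→(2, 8): d=(-2,0) right/bottom  bias=-1
    (0,2)@(1, 5): e=[-2,0,6] → ·  [on edge]
    (1,3)@(3, 7): e=[2,0,2] → ·  [on edge]
    (2,4)@(5, 9): e=[6,0,-2] → ·  [on edge]
    (3,5)@(7, 11): e=[10,0,-6] → ·  [on edge]
    (4,6)@(9, 13): e=[14,0,-10] → ·  [on edge]
    (5,7)@(11, 15): e=[18,0,-14] → ·  [on edge]
    (6,8)@(13, 17): e=[22,0,-18] → ·  [on edge]
    (7,9)@(15, 19): e=[26,0,-22] → ·  [on edge]
  covered (0 px):
    · · · · · · · · · · ·
    · · · · · · · · · · ·
    · · · · · · · · · · ·
    · · · · · · · · · · ·
    · · · · · · · · · · ·
    · · · · · · · · · · ·
    · · · · · · · · · · ·
    · · · · · · · · · · ·
    · · · · · · · · · · ·
    · · · · · · · · · · ·
T3:
  2·area = 14  (B↔C swapped to make it positive)
  edge (12, 2)→(6, 4): d=(-6,2) right/bottom  bias=-1
  edge (6, 4)→(11, 0): d=(5,-4) top-left  bias=+0
  edge (11, 0)→(12, 2): d=(1,2) right/bottom  bias=-1
    (5,0)@(11, 1): e=[8,5,1] → █
    (6,0)@(13, 1): e=[4,13,-3] → ·
    (7,0)@(15, 1): e=[0,21,-7] → ·  [on edge]
    (4,1)@(9, 3): e=[0,7,7] → ·  [on edge]
    (5,1)@(11, 3): e=[-4,15,3] → ·
    (1,2)@(3, 5): e=[0,-7,21] → ·  [on edge]
  covered (1 px):
    · · · · · █ · · · · ·
    · · · · · · · · · · ·
    · · · · · · · · · · ·
    · · · · · · · · · · ·
    · · · · · · · · · · ·
    · · · · · · · · · · ·
    · · · · · · · · · · ·
    · · · · · · · · · · ·
    · · · · · · · · · · ·
    · · · · · · · · · · ·
T4:
  2·area = 36  (B↔C swapped to make it positive)
  edge (18, 4)→(18, 6): d=(0,2) right/bottom  bias=-1
  edge (18, 6)→(0, 10): d=(-18,4) right/bottom  bias=-1
  edge (0, 10)→(18, 4): d=(18,-6) top-left  bias=+0
    (10,1)@(21, 3): e=[-6,42,0] → ·  [on edge]
    (7,2)@(15, 5): e=[6,30,0] → █  [on edge]
    (8,2)@(17, 5): e=[2,22,12] → █
    (9,2)@(19, 5): e=[-2,14,24] → ·
    (4,3)@(9, 7): e=[18,18,0] → █  [on edge]
    (5,3)@(11, 7): e=[14,10,12] → █
    (6,3)@(13, 7): e=[10,2,24] → █
    (7,3)@(15, 7): e=[6,-6,36] → ·
    (8,3)@(17, 7): e=[2,-14,48] → ·
    (1,4)@(3, 9): e=[30,6,0] → █  [on edge]
    (2,4)@(5, 9): e=[26,-2,12] → ·
    (4,4)@(9, 9): e=[18,-18,36] → ·
  covered (6 px):
    · · · · · · · · · · ·
    · · · · · · · · · · ·
    · · · · · · · █ █ · ·
    · · · · █ █ █ · · · ·
    · █ · · · · · · · · ·
    · · · · · · · · · · ·
    · · · · · · · · · · ·
    · · · · · · · · · · ·
    · · · · · · · · · · ·
    · · · · · · · · · · ·

Result: 23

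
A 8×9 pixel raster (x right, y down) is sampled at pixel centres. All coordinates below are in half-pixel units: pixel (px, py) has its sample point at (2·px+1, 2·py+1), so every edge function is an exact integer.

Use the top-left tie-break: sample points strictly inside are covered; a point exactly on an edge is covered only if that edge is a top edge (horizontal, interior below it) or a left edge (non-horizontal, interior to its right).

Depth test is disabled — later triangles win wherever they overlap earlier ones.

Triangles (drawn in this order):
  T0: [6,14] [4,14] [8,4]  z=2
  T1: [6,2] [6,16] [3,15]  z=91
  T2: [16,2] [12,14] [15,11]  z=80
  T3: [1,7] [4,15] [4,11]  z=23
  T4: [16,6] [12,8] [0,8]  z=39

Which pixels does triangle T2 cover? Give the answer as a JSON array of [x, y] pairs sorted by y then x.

T0:
  2·area = 20
  edge (6, 14)→(4, 14): d=(-2,0) right/bottom  bias=-1
  edge (4, 14)→(8, 4): d=(4,-10) top-left  bias=+0
  edge (8, 4)→(6, 14): d=(-2,10) right/bottom  bias=-1
    (3,3)@(7, 7): e=[14,2,4] → █
    (4,3)@(9, 7): e=[14,22,-16] → ·
    (3,4)@(7, 9): e=[10,10,0] → ·  [on edge]
    (2,6)@(5, 13): e=[2,6,12] → █
    (3,6)@(7, 13): e=[2,26,-8] → ·
    (2,7)@(5, 15): e=[-2,14,8] → ·
  covered (2 px):
    · · · · · · · ·
    · · · · · · · ·
    · · · · · · · ·
    · · · █ · · · ·
    · · · · · · · ·
    · · · · · · · ·
    · · █ · · · · ·
    · · · · · · · ·
    · · · · · · · ·
T1:
  2·area = 42
  edge (6, 2)→(6, 16): d=(0,14) right/bottom  bias=-1
  edge (6, 16)→(3, 15): d=(-3,-1) top-left  bias=+0
  edge (3, 15)→(6, 2): d=(3,-13) top-left  bias=+0
    (2,3)@(5, 7): e=[14,26,2] → █
    (3,3)@(7, 7): e=[-14,28,28] → ·
    (2,4)@(5, 9): e=[14,20,8] → █
    (3,4)@(7, 9): e=[-14,22,34] → ·
    (2,5)@(5, 11): e=[14,14,14] → █
    (3,5)@(7, 11): e=[-14,16,40] → ·
    (2,6)@(5, 13): e=[14,8,20] → █
    (3,6)@(7, 13): e=[-14,10,46] → ·
    (1,7)@(3, 15): e=[42,0,0] → █  [on edge]
    (3,7)@(7, 15): e=[-14,4,52] → ·
    (1,8)@(3, 17): e=[42,-6,6] → ·
    (2,8)@(5, 17): e=[14,-4,32] → ·
    (4,8)@(9, 17): e=[-42,0,84] → ·  [on edge]
  covered (6 px):
    · · · · · · · ·
    · · · · · · · ·
    · · · · · · · ·
    · · █ · · · · ·
    · · █ · · · · ·
    · · █ · · · · ·
    · · █ · · · · ·
    · █ █ · · · · ·
    · · · · · · · ·
T2:
  2·area = 24  (B↔C swapped to make it positive)
  edge (16, 2)→(15, 11): d=(-1,9) right/bottom  bias=-1
  edge (15, 11)→(12, 14): d=(-3,3) right/bottom  bias=-1
  edge (12, 14)→(16, 2): d=(4,-12) top-left  bias=+0
    (7,2)@(15, 5): e=[6,18,0] → █  [on edge]
    (7,3)@(15, 7): e=[4,12,8] → █
    (7,4)@(15, 9): e=[2,6,16] → █
    (6,5)@(13, 11): e=[18,6,0] → █  [on edge]
    (7,5)@(15, 11): e=[0,0,24] → ·  [on edge]
    (6,6)@(13, 13): e=[16,0,8] → ·  [on edge]
    (5,7)@(11, 15): e=[32,0,-8] → ·  [on edge]
    (4,8)@(9, 17): e=[48,0,-24] → ·  [on edge]
    (5,8)@(11, 17): e=[30,-6,0] → ·  [on edge]
  covered (4 px):
    · · · · · · · ·
    · · · · · · · ·
    · · · · · · · █
    · · · · · · · █
    · · · · · · · █
    · · · · · · █ ·
    · · · · · · · ·
    · · · · · · · ·
    · · · · · · · ·
T3:
  2·area = 12  (B↔C swapped to make it positive)
  edge (1, 7)→(4, 11): d=(3,4) right/bottom  bias=-1
  edge (4, 11)→(4, 15): d=(0,4) right/bottom  bias=-1
  edge (4, 15)→(1, 7): d=(-3,-8) top-left  bias=+0
    (0,3)@(1, 7): e=[0,12,0] → ·  [on edge]
    (1,5)@(3, 11): e=[4,4,4] → █
    (2,5)@(5, 11): e=[-4,-4,20] → ·
    (1,6)@(3, 13): e=[10,4,-2] → ·
    (3,7)@(7, 15): e=[0,-12,24] → ·  [on edge]
  covered (1 px):
    · · · · · · · ·
    · · · · · · · ·
    · · · · · · · ·
    · · · · · · · ·
    · · · · · · · ·
    · █ · · · · · ·
    · · · · · · · ·
    · · · · · · · ·
    · · · · · · · ·
T4:
  2·area = 24
  edge (16, 6)→(12, 8): d=(-4,2) right/bottom  bias=-1
  edge (12, 8)→(0, 8): d=(-12,0) right/bottom  bias=-1
  edge (0, 8)→(16, 6): d=(16,-2) top-left  bias=+0
    (4,3)@(9, 7): e=[10,12,2] → █
    (5,3)@(11, 7): e=[6,12,6] → █
    (6,3)@(13, 7): e=[2,12,10] → █
    (7,3)@(15, 7): e=[-2,12,14] → ·
    (4,4)@(9, 9): e=[2,-12,34] → ·
    (5,4)@(11, 9): e=[-2,-12,38] → ·
    (6,4)@(13, 9): e=[-6,-12,42] → ·
  covered (3 px):
    · · · · · · · ·
    · · · · · · · ·
    · · · · · · · ·
    · · · · █ █ █ ·
    · · · · · · · ·
    · · · · · · · ·
    · · · · · · · ·
    · · · · · · · ·
    · · · · · · · ·

Result: [[7,2],[7,3],[7,4],[6,5]]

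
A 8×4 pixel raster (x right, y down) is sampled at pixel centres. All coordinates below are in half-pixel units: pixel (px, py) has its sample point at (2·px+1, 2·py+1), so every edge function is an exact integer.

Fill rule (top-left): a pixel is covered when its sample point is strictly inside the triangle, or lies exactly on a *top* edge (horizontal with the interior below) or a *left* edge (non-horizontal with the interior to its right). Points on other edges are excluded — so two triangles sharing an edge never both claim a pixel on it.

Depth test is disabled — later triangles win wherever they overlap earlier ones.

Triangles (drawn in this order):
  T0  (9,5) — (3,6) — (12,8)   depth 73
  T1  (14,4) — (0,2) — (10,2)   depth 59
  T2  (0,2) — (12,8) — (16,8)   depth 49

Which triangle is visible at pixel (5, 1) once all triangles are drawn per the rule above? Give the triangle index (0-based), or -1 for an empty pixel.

T0:
  2·area = 21  (B↔C swapped to make it positive)
  edge (9, 5)→(12, 8): d=(3,3) right/bottom  bias=-1
  edge (12, 8)→(3, 6): d=(-9,-2) top-left  bias=+0
  edge (3, 6)→(9, 5): d=(6,-1) top-left  bias=+0
    (2,0)@(5, 1): e=[0,49,-28] → ·  [on edge]
    (3,1)@(7, 3): e=[0,35,-14] → ·  [on edge]
    (4,2)@(9, 5): e=[0,21,0] → ·  [on edge]
    (4,3)@(9, 7): e=[6,3,12] → #
    (5,3)@(11, 7): e=[0,7,14] → ·  [on edge]
  covered (1 px):
    · · · · · · · ·
    · · · · · · · ·
    · · · · · · · ·
    · · · · # · · ·
T1:
  2·area = 20
  edge (14, 4)→(0, 2): d=(-14,-2) top-left  bias=+0
  edge (0, 2)→(10, 2): d=(10,0) top-left  bias=+0
  edge (10, 2)→(14, 4): d=(4,2) right/bottom  bias=-1
    (3,1)@(7, 3): e=[0,10,10] → #  [on edge]
    (4,1)@(9, 3): e=[4,10,6] → #
    (5,1)@(11, 3): e=[8,10,2] → #
    (6,1)@(13, 3): e=[12,10,-2] → ·
    (3,2)@(7, 5): e=[-28,30,18] → ·
    (4,2)@(9, 5): e=[-24,30,14] → ·
    (5,2)@(11, 5): e=[-20,30,10] → ·
  covered (3 px):
    · · · · · · · ·
    · · · # # # · ·
    · · · · · · · ·
    · · · · · · · ·
T2:
  2·area = 24  (B↔C swapped to make it positive)
  edge (0, 2)→(16, 8): d=(16,6) right/bottom  bias=-1
  edge (16, 8)→(12, 8): d=(-4,0) right/bottom  bias=-1
  edge (12, 8)→(0, 2): d=(-12,-6) top-left  bias=+0
    (3,2)@(7, 5): e=[6,12,6] → #
    (4,2)@(9, 5): e=[-6,12,18] → ·
    (3,3)@(7, 7): e=[38,4,-18] → ·
    (5,3)@(11, 7): e=[14,4,6] → #
    (6,3)@(13, 7): e=[2,4,18] → #
    (7,3)@(15, 7): e=[-10,4,30] → ·
  covered (3 px):
    · · · · · · · ·
    · · · · · · · ·
    · · · # · · · ·
    · · · · · # # ·

Z-buffer (winner per pixel, '.' = empty):
  . . . . . . . .
  . . . 1 1 1 . .
  . . . 2 . . . .
  . . . . 0 2 2 .

Answer: 1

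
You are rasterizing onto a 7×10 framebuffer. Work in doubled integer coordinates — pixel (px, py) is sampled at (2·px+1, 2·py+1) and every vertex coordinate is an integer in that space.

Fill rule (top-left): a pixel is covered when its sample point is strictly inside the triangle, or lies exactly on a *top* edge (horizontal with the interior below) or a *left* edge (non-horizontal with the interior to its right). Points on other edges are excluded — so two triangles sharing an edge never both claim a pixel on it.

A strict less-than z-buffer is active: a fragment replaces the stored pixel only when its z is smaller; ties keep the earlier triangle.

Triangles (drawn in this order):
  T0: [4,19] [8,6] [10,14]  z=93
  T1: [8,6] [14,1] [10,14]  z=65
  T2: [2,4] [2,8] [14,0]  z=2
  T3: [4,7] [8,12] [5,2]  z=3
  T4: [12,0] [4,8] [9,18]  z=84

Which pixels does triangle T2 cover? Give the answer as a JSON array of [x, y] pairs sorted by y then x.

T0:
  2·area = 58
  edge (4, 19)→(8, 6): d=(4,-13) top-left  bias=+0
  edge (8, 6)→(10, 14): d=(2,8) right/bottom  bias=-1
  edge (10, 14)→(4, 19): d=(-6,5) right/bottom  bias=-1
    (3,5)@(7, 11): e=[7,18,33] → #
    (4,5)@(9, 11): e=[33,2,23] → #
    (5,5)@(11, 11): e=[59,-14,13] → ·
    (3,6)@(7, 13): e=[15,22,21] → #
    (5,6)@(11, 13): e=[67,-10,1] → ·
    (3,7)@(7, 15): e=[23,26,9] → #
    (4,7)@(9, 15): e=[49,10,-1] → ·
    (2,8)@(5, 17): e=[5,46,7] → #
    (3,8)@(7, 17): e=[31,30,-3] → ·
    (2,9)@(5, 19): e=[13,50,-5] → ·
  covered (6 px):
    · · · · · · ·
    · · · · · · ·
    · · · · · · ·
    · · · · · · ·
    · · · · · · ·
    · · · # # · ·
    · · · # # · ·
    · · · # · · ·
    · · # · · · ·
    · · · · · · ·
T1:
  2·area = 58
  edge (8, 6)→(14, 1): d=(6,-5) top-left  bias=+0
  edge (14, 1)→(10, 14): d=(-4,13) right/bottom  bias=-1
  edge (10, 14)→(8, 6): d=(-2,-8) top-left  bias=+0
    (6,1)@(13, 3): e=[7,5,46] → #
    (5,2)@(11, 5): e=[9,23,26] → #
    (6,2)@(13, 5): e=[19,-3,42] → ·
    (4,3)@(9, 7): e=[11,41,6] → #
    (6,3)@(13, 7): e=[31,-11,38] → ·
    (4,4)@(9, 9): e=[23,33,2] → #
    (6,4)@(13, 9): e=[43,-19,34] → ·
    (4,5)@(9, 11): e=[35,25,-2] → ·
    (5,5)@(11, 11): e=[45,-1,14] → ·
  covered (6 px):
    · · · · · · ·
    · · · · · · #
    · · · · · # ·
    · · · · # # ·
    · · · · # # ·
    · · · · · · ·
    · · · · · · ·
    · · · · · · ·
    · · · · · · ·
    · · · · · · ·
T2:
  2·area = 48  (B↔C swapped to make it positive)
  edge (2, 4)→(14, 0): d=(12,-4) top-left  bias=+0
  edge (14, 0)→(2, 8): d=(-12,8) right/bottom  bias=-1
  edge (2, 8)→(2, 4): d=(0,-4) top-left  bias=+0
    (5,0)@(11, 1): e=[0,12,36] → #  [on edge]
    (6,0)@(13, 1): e=[8,-4,44] → ·
    (2,1)@(5, 3): e=[0,36,12] → #  [on edge]
    (3,1)@(7, 3): e=[8,20,20] → #
    (4,1)@(9, 3): e=[16,4,28] → #
    (5,1)@(11, 3): e=[24,-12,36] → ·
    (1,2)@(3, 5): e=[16,28,4] → #
    (3,2)@(7, 5): e=[32,-4,20] → ·
    (4,2)@(9, 5): e=[40,-20,28] → ·
    (1,3)@(3, 7): e=[40,4,4] → #
    (2,3)@(5, 7): e=[48,-12,12] → ·
    (1,4)@(3, 9): e=[64,-20,4] → ·
  covered (7 px):
    · · · · · # ·
    · · # # # · ·
    · # # · · · ·
    · # · · · · ·
    · · · · · · ·
    · · · · · · ·
    · · · · · · ·
    · · · · · · ·
    · · · · · · ·
    · · · · · · ·
T3:
  2·area = 25  (B↔C swapped to make it positive)
  edge (4, 7)→(5, 2): d=(1,-5) top-left  bias=+0
  edge (5, 2)→(8, 12): d=(3,10) right/bottom  bias=-1
  edge (8, 12)→(4, 7): d=(-4,-5) top-left  bias=+0
    (2,1)@(5, 3): e=[1,3,21] → #
    (3,1)@(7, 3): e=[11,-17,31] → ·
    (2,2)@(5, 5): e=[3,9,13] → #
    (3,2)@(7, 5): e=[13,-11,23] → ·
    (2,3)@(5, 7): e=[5,15,5] → #
    (3,3)@(7, 7): e=[15,-5,15] → ·
    (2,4)@(5, 9): e=[7,21,-3] → ·
    (3,4)@(7, 9): e=[17,1,7] → #
    (4,4)@(9, 9): e=[27,-19,17] → ·
    (3,5)@(7, 11): e=[19,7,-1] → ·
  covered (4 px):
    · · · · · · ·
    · · # · · · ·
    · · # · · · ·
    · · # · · · ·
    · · · # · · ·
    · · · · · · ·
    · · · · · · ·
    · · · · · · ·
    · · · · · · ·
    · · · · · · ·
T4:
  2·area = 120  (B↔C swapped to make it positive)
  edge (12, 0)→(9, 18): d=(-3,18) right/bottom  bias=-1
  edge (9, 18)→(4, 8): d=(-5,-10) top-left  bias=+0
  edge (4, 8)→(12, 0): d=(8,-8) top-left  bias=+0
    (5,0)@(11, 1): e=[15,105,0] → #  [on edge]
    (6,0)@(13, 1): e=[-21,125,16] → ·
    (4,1)@(9, 3): e=[45,75,0] → #  [on edge]
    (6,1)@(13, 3): e=[-27,115,32] → ·
    (3,2)@(7, 5): e=[75,45,0] → #  [on edge]
    (6,2)@(13, 5): e=[-33,105,48] → ·
    (2,3)@(5, 7): e=[105,15,0] → #  [on edge]
    (5,3)@(11, 7): e=[-3,75,48] → ·
    (1,4)@(3, 9): e=[135,-15,0] → ·  [on edge]
    (2,4)@(5, 9): e=[99,5,16] → #
    (5,4)@(11, 9): e=[-9,65,64] → ·
    (0,5)@(1, 11): e=[165,-45,0] → ·  [on edge]
  covered (18 px):
    · · · · · # ·
    · · · · # # ·
    · · · # # # ·
    · · # # # · ·
    · · # # # · ·
    · · · # # · ·
    · · · # # · ·
    · · · · # · ·
    · · · · # · ·
    · · · · · · ·

Answer: [[5,0],[2,1],[3,1],[4,1],[1,2],[2,2],[1,3]]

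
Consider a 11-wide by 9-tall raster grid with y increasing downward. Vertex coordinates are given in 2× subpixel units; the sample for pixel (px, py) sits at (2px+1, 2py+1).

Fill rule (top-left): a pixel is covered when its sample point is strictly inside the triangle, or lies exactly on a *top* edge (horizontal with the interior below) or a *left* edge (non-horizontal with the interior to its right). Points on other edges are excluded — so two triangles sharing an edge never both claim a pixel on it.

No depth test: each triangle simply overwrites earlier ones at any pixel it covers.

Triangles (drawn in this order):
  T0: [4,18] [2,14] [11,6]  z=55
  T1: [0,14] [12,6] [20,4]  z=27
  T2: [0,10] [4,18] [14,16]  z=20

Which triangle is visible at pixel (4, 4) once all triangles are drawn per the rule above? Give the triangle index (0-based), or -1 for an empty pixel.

T0:
  2·area = 52
  edge (4, 18)→(2, 14): d=(-2,-4) top-left  bias=+0
  edge (2, 14)→(11, 6): d=(9,-8) top-left  bias=+0
  edge (11, 6)→(4, 18): d=(-7,12) right/bottom  bias=-1
    (4,4)@(9, 9): e=[38,11,3] → #
    (5,4)@(11, 9): e=[46,27,-21] → ·
    (3,5)@(7, 11): e=[26,13,13] → #
    (4,5)@(9, 11): e=[34,29,-11] → ·
    (2,6)@(5, 13): e=[14,15,23] → #
    (3,6)@(7, 13): e=[22,31,-1] → ·
    (1,7)@(3, 15): e=[2,17,33] → #
    (3,7)@(7, 15): e=[18,49,-15] → ·
    (1,8)@(3, 17): e=[-2,35,19] → ·
    (2,8)@(5, 17): e=[6,51,-5] → ·
  covered (5 px):
    · · · · · · · · · · ·
    · · · · · · · · · · ·
    · · · · · · · · · · ·
    · · · · · · · · · · ·
    · · · · # · · · · · ·
    · · · # · · · · · · ·
    · · # · · · · · · · ·
    · # # · · · · · · · ·
    · · · · · · · · · · ·
T1:
  2·area = 40
  edge (0, 14)→(12, 6): d=(12,-8) top-left  bias=+0
  edge (12, 6)→(20, 4): d=(8,-2) top-left  bias=+0
  edge (20, 4)→(0, 14): d=(-20,10) right/bottom  bias=-1
    (8,2)@(17, 5): e=[28,2,10] → #
    (9,2)@(19, 5): e=[44,6,-10] → ·
    (5,3)@(11, 7): e=[4,6,30] → #
    (6,3)@(13, 7): e=[20,10,10] → #
    (7,3)@(15, 7): e=[36,14,-10] → ·
    (8,3)@(17, 7): e=[52,18,-30] → ·
    (4,4)@(9, 9): e=[12,18,10] → #
    (5,4)@(11, 9): e=[28,22,-10] → ·
    (6,4)@(13, 9): e=[44,26,-30] → ·
    (2,5)@(5, 11): e=[4,26,10] → #
    (3,5)@(7, 11): e=[20,30,-10] → ·
    (4,5)@(9, 11): e=[36,34,-30] → ·
  covered (5 px):
    · · · · · · · · · · ·
    · · · · · · · · · · ·
    · · · · · · · · # · ·
    · · · · · # # · · · ·
    · · · · # · · · · · ·
    · · # · · · · · · · ·
    · · · · · · · · · · ·
    · · · · · · · · · · ·
    · · · · · · · · · · ·
T2:
  2·area = 88  (B↔C swapped to make it positive)
  edge (0, 10)→(14, 16): d=(14,6) right/bottom  bias=-1
  edge (14, 16)→(4, 18): d=(-10,2) right/bottom  bias=-1
  edge (4, 18)→(0, 10): d=(-4,-8) top-left  bias=+0
    (0,5)@(1, 11): e=[8,76,4] → #
    (1,5)@(3, 11): e=[-4,72,20] → ·
    (0,6)@(1, 13): e=[36,56,-4] → ·
    (1,6)@(3, 13): e=[24,52,12] → #
    (2,6)@(5, 13): e=[12,48,28] → #
    (3,6)@(7, 13): e=[0,44,44] → ·  [on edge]
    (1,7)@(3, 15): e=[52,32,4] → #
    (3,7)@(7, 15): e=[28,24,36] → #
    (4,7)@(9, 15): e=[16,20,52] → #
    (5,7)@(11, 15): e=[4,16,68] → #
    (6,7)@(13, 15): e=[-8,12,84] → ·
    (9,7)@(19, 15): e=[-44,0,132] → ·  [on edge]
    (4,8)@(9, 17): e=[44,0,44] → ·  [on edge]
  covered (10 px):
    · · · · · · · · · · ·
    · · · · · · · · · · ·
    · · · · · · · · · · ·
    · · · · · · · · · · ·
    · · · · · · · · · · ·
    # · · · · · · · · · ·
    · # # · · · · · · · ·
    · # # # # # · · · · ·
    · · # # · · · · · · ·

Z-buffer (winner per pixel, '.' = empty):
  . . . . . . . . . . .
  . . . . . . . . . . .
  . . . . . . . . 1 . .
  . . . . . 1 1 . . . .
  . . . . 1 . . . . . .
  2 . 1 0 . . . . . . .
  . 2 2 . . . . . . . .
  . 2 2 2 2 2 . . . . .
  . . 2 2 . . . . . . .

Answer: 1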